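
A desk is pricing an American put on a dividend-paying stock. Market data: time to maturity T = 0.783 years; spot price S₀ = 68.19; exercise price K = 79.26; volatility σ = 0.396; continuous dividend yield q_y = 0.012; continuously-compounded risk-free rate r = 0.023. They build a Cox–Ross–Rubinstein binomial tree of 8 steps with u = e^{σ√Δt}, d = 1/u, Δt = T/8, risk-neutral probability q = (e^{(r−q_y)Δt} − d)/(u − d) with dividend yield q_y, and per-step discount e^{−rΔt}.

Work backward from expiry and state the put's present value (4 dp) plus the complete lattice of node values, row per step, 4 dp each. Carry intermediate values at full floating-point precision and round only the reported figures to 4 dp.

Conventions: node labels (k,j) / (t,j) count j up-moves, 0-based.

Δt=0.09788, u=1.13189, d=0.88348, q=0.47340, disc=e^(-rΔt)=0.99775
k=8 terminal: V=max(K-S,0) → 53.9502 46.8338 37.7164 26.0354 11.0700 0.0000 0.0000 0.0000 0.0000
k=7: j=0 S=28.6478 intr=50.6122 cont=50.4676 V=50.6122[EX]; j=1 S=36.7029 intr=42.5571 cont=42.4220 V=42.5571[EX]; j=2 S=47.0228 intr=32.2372 cont=32.1142 V=32.2372[EX]; j=3 S=60.2444 intr=19.0156 cont=18.9081 V=19.0156[EX]; j=4 S=77.1836 intr=2.0764 cont=5.8163 V=5.8163[hold]; j=5 S=98.8856 intr=0.0000 cont=0.0000 V=0.0000[hold]; j=6 S=126.6897 intr=0.0000 cont=0.0000 V=0.0000[hold]; j=7 S=162.3115 intr=0.0000 cont=0.0000 V=0.0000[hold]
k=6: j=0 S=32.4262 intr=46.8338 cont=46.6936 V=46.8338[EX]; j=1 S=41.5436 intr=37.7164 cont=37.5869 V=37.7164[EX]; j=2 S=53.2246 intr=26.0354 cont=25.9196 V=26.0354[EX]; j=3 S=68.1900 intr=11.0700 cont=12.7383 V=12.7383[hold]; j=4 S=87.3633 intr=0.0000 cont=3.0560 V=3.0560[hold]; j=5 S=111.9276 intr=0.0000 cont=0.0000 V=0.0000[hold]; j=6 S=143.3987 intr=0.0000 cont=0.0000 V=0.0000[hold]
k=5: j=0 S=36.7029 intr=42.5571 cont=42.4220 V=42.5571[EX]; j=1 S=47.0228 intr=32.2372 cont=32.1142 V=32.2372[EX]; j=2 S=60.2444 intr=19.0156 cont=19.6961 V=19.6961[hold]; j=3 S=77.1836 intr=2.0764 cont=8.1363 V=8.1363[hold]; j=4 S=98.8856 intr=0.0000 cont=1.6056 V=1.6056[hold]; j=5 S=126.6897 intr=0.0000 cont=0.0000 V=0.0000[hold]
k=4: j=0 S=41.5436 intr=37.7164 cont=37.5869 V=37.7164[EX]; j=1 S=53.2246 intr=26.0354 cont=26.2411 V=26.2411[hold]; j=2 S=68.1900 intr=11.0700 cont=14.1917 V=14.1917[hold]; j=3 S=87.3633 intr=0.0000 cont=5.0333 V=5.0333[hold]; j=4 S=111.9276 intr=0.0000 cont=0.8436 V=0.8436[hold]
k=3: j=0 S=47.0228 intr=32.2372 cont=32.2113 V=32.2372[EX]; j=1 S=60.2444 intr=19.0156 cont=20.4907 V=20.4907[hold]; j=2 S=77.1836 intr=2.0764 cont=9.8339 V=9.8339[hold]; j=3 S=98.8856 intr=0.0000 cont=3.0430 V=3.0430[hold]
k=2: j=0 S=53.2246 intr=26.0354 cont=26.6164 V=26.6164[hold]; j=1 S=68.1900 intr=11.0700 cont=15.4110 V=15.4110[hold]; j=2 S=87.3633 intr=0.0000 cont=6.6042 V=6.6042[hold]
k=1: j=0 S=60.2444 intr=19.0156 cont=21.2638 V=21.2638[hold]; j=1 S=77.1836 intr=2.0764 cont=11.2165 V=11.2165[hold]
k=0: j=0 S=68.1900 intr=11.0700 cont=16.4703 V=16.4703[hold]

price = 16.4703
tree:
16.4703
21.2638 11.2165
26.6164 15.4110 6.6042
32.2372 20.4907 9.8339 3.0430
37.7164 26.2411 14.1917 5.0333 0.8436
42.5571 32.2372 19.6961 8.1363 1.6056 0.0000
46.8338 37.7164 26.0354 12.7383 3.0560 0.0000 0.0000
50.6122 42.5571 32.2372 19.0156 5.8163 0.0000 0.0000 0.0000
53.9502 46.8338 37.7164 26.0354 11.0700 0.0000 0.0000 0.0000 0.0000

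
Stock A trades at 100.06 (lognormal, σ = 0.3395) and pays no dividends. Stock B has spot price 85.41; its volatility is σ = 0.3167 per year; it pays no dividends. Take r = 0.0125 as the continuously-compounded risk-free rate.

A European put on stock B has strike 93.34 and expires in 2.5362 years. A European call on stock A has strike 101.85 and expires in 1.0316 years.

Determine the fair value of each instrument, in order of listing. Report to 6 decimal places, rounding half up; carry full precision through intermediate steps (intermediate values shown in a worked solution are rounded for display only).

[stock B put K=93.34]
σ√T = 0.3167·√2.5362 = 0.504359
d₁ = (ln(S/K) + (r+σ²/2)T) / (σ√T) = (ln(85.41/93.34) + (0.0125+0.3167²/2)·2.5362) / 0.504359 = (-0.088786 + 0.158892) / 0.504359 = 0.139000
d₂ = d₁ − σ√T = 0.139000 − 0.504359 = -0.365359
e^{−rT} = 0.968795
N(−d₁) = 0.444725,  N(−d₂) = 0.642578
price = K·e^{−rT}·N(−d₂) − S·N(−d₁) = 58.106618 − 37.983964 = 20.122653
[stock A call K=101.85]
σ√T = 0.3395·√1.0316 = 0.344822
d₁ = (ln(S/K) + (r+σ²/2)T) / (σ√T) = (ln(100.06/101.85) + (0.0125+0.3395²/2)·1.0316) / 0.344822 = (-0.017731 + 0.072346) / 0.344822 = 0.158386
d₂ = d₁ − σ√T = 0.158386 − 0.344822 = -0.186436
e^{−rT} = 0.987188
N(d₁) = 0.562924,  N(d₂) = 0.426051
price = S·N(d₁) − K·e^{−rT}·N(d₂) = 56.326150 − 42.837366 = 13.488785

price(stock B put K=93.34) = 20.122653
price(stock A call K=101.85) = 13.488785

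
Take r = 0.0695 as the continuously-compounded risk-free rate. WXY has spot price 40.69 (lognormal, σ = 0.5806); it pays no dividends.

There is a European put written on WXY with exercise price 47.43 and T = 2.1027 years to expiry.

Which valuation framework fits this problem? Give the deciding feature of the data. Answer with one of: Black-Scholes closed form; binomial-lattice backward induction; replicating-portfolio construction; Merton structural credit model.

Key observation: with WXY following a GBM at constant σ and r, the European put struck at 47.43 prices in closed form — nothing here needs a stepwise model or a balance sheet.

framework: Black-Scholes closed form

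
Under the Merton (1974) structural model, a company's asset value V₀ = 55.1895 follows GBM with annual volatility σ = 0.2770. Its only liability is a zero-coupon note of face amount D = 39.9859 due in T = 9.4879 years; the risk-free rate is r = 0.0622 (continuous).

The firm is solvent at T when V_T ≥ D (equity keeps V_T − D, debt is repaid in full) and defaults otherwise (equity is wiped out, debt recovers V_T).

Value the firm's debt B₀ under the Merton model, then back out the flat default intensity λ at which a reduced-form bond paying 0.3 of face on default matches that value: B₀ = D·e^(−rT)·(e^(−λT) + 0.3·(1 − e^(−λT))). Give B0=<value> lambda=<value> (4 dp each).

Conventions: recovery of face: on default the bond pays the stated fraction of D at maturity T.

B0=20.1115 lambda=0.0149

Work the structural quantities from V₀ = 55.1895 against face 39.9859:
d₁ = [ln(V₀/D) + (r + σ²/2)T] / (σ√T)
   = [ln(55.1895/39.9859) + (0.0622 + 0.5·0.2770²)·9.4879] / (0.2770·√9.4879)
   = [0.322246 + 0.954146] / 0.853227 = 1.495957
d₂ = d₁ − σ√T = 1.495957 − 0.853227 = 0.642730
N(d₁) = 0.932668,  N(d₂) = 0.739800,  e^(−rT) = 0.554246
E₀ = V₀·N(d₁) − D·e^(−rT)·N(d₂)
   = 55.1895·0.932668 − 39.9859·0.554246·0.739800 = 35.077998
B₀ = V₀ − E₀ = 55.1895 − 35.077998 = 20.111502
e^(−λT) = (B₀·e^(rT)/D − 0.3)/(1 − 0.3) = (20.1115·1.804254/39.9859 − 0.3)/0.7 = 0.86782343
λ = −ln(0.86782343)/9.4879 = 0.014942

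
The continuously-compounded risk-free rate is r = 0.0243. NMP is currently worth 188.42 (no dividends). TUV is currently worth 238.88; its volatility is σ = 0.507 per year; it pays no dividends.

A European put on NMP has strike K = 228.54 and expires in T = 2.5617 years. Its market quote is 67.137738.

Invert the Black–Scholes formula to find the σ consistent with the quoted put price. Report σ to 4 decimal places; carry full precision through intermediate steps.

sigma = 0.4196

At σ = 0.4196 the Black–Scholes value reproduces the quote:
σ√T = 0.4196·√2.5617 = 0.671583
d₁ = (ln(S/K) + (r+σ²/2)T) / (σ√T) = (ln(188.42/228.54) + (0.0243+0.4196²/2)·2.5617) / 0.671583 = (-0.193038 + 0.287761) / 0.671583 = 0.141045
d₂ = d₁ − σ√T = 0.141045 − 0.671583 = -0.530538
e^{−rT} = 0.939649
N(−d₁) = 0.443917,  N(−d₂) = 0.702130
V = K·e^{−rT}·N(−d₂) − S·N(−d₁) = 150.780622 − 83.642884 = 67.137738 (the observed quote) — the price is monotone increasing in volatility, hence this σ is the only solution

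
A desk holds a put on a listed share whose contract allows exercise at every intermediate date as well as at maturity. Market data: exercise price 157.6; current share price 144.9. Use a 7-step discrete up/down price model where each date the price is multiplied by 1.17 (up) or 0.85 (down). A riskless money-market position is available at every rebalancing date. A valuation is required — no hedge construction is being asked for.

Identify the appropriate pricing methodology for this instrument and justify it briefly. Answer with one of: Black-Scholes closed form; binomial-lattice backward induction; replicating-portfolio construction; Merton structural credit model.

Key observation: the defining feature is the embedded early-exercise option across 7 discrete dates on the spot-144.9 tree; pricing the strike-157.6 put means working backward with an exercise test at every node.

framework: binomial-lattice backward induction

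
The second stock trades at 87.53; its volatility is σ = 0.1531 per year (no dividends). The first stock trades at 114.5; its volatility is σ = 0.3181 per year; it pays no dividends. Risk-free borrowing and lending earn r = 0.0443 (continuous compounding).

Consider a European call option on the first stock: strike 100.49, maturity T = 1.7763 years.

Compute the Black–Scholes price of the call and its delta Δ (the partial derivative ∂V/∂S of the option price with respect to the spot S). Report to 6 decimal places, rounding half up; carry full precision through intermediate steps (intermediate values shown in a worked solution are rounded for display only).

σ√T = 0.3181·√1.7763 = 0.423957
d₁ = (ln(S/K) + (r+σ²/2)T) / (σ√T) = (ln(114.5/100.49) + (0.0443+0.3181²/2)·1.7763) / 0.423957 = (0.130517 + 0.168560) / 0.423957 = 0.705441
d₂ = d₁ − σ√T = 0.705441 − 0.423957 = 0.281484
e^{−rT} = 0.924326
N(d₁) = 0.759732,  N(d₂) = 0.610830
Call price V = S·N(d₁) − K·e^{−rT}·N(d₂) = 86.989307 − 56.737303 = 30.252004
Δ = N(d₁) = 0.759732

price = 30.252004
Δ = 0.759732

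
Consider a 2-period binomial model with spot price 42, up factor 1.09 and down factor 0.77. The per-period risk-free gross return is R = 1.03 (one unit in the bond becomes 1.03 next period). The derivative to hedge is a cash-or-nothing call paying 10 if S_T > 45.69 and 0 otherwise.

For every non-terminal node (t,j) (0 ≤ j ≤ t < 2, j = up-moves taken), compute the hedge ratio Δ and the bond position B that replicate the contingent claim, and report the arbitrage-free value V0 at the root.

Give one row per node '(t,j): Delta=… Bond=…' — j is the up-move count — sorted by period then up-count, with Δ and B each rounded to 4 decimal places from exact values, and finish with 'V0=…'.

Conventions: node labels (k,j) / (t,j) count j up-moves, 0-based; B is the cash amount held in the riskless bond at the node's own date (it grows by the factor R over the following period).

(0,0): Delta=0.5869 Bond=-18.4285
(1,0): Delta=0.0000 Bond=0.0000
(1,1): Delta=0.6826 Bond=-23.3617
V0=6.2226

Under the risk-neutral measure, an up-move has probability p* = (R−d)/(u−d) = 0.8125 and values discount at R = 1.03.
At maturity the claim pays: V(2,0)=0.0000, V(2,1)=0.0000, V(2,2)=10.0000
Node (1,0) S=32.3400: V=(p*·0.0000+(1−p*)·0.0000)/1.03=0.0000; Δ=(0.0000−0.0000)/(35.2506−24.9018)=0.0000; B=V−Δ·S=0.0000
Node (1,1) S=45.7800: V=(p*·10.0000+(1−p*)·0.0000)/1.03=7.8883; Δ=(10.0000−0.0000)/(49.9002−35.2506)=0.6826; B=V−Δ·S=-23.3617
Node (0,0) S=42.0000: V=(p*·7.8883+(1−p*)·0.0000)/1.03=6.2226; Δ=(7.8883−0.0000)/(45.7800−32.3400)=0.5869; B=V−Δ·S=-18.4285
Check: Δ(0,0)·S0 + B(0,0) = 6.2226 = V0.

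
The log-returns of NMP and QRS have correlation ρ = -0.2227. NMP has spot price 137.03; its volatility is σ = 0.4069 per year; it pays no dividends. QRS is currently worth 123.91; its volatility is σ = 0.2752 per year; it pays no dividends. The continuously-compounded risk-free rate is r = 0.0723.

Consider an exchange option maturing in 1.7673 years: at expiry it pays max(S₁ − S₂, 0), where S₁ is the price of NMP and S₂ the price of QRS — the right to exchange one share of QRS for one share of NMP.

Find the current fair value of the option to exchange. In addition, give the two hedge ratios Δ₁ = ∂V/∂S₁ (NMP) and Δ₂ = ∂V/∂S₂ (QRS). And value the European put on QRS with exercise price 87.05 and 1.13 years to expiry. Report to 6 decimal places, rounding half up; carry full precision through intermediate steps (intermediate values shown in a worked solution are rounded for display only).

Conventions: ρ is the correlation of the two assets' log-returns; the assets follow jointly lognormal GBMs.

σ_eff = √(σ₁² + σ₂² − 2ρσ₁σ₂) = √(0.4069² + 0.2752² − 2·-0.2227·0.4069·0.2752) = 0.539609
d₁ = (ln(S₁/S₂) + (q₂ − q₁ + σ_eff²/2)T) / (σ_eff√T) = (ln(137.03/123.91) + (0.0 − 0.0 + 0.145589)·1.7673) / 0.717356 = 0.498977
d₂ = d₁ − σ_eff√T = 0.498977 − 0.717356 = -0.218379
N(d₁) = 0.691102,  N(d₂) = 0.413567
V = S₁·e^{−q₁T}·N(d₁) − S₂·e^{−q₂T}·N(d₂) = 94.701732 − 51.245096 = 43.456636
Δ₁ = e^{−q₁T}·N(d₁) = 0.691102;  Δ₂ = −e^{−q₂T}·N(d₂) = -0.413567
[vanilla: QRS put K=87.05]
σ√T = 0.2752·√1.13 = 0.292542
d₁ = (ln(S/K) + (r+σ²/2)T) / (σ√T) = (ln(123.91/87.05) + (0.0723+0.2752²/2)·1.13) / 0.292542 = (0.353073 + 0.124489) / 0.292542 = 1.632459
d₂ = d₁ − σ√T = 1.632459 − 0.292542 = 1.339917
e^{−rT} = 0.921549
N(−d₁) = 0.051291,  N(−d₂) = 0.090136
price = K·e^{−rT}·N(−d₂) − S·N(−d₁) = 7.230799 − 6.355522 = 0.875277

exchange price = 43.456636
Δ1 = 0.691102
Δ2 = -0.413567
price(QRS put K=87.05) = 0.875277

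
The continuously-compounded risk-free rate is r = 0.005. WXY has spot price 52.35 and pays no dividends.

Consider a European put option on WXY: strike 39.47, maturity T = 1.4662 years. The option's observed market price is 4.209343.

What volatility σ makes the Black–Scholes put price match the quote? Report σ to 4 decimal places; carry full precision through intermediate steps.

At σ = 0.4310 the Black–Scholes value reproduces the quote:
σ√T = 0.431·√1.4662 = 0.521884
d₁ = (ln(S/K) + (r+σ²/2)T) / (σ√T) = (ln(52.35/39.47) + (0.005+0.431²/2)·1.4662) / 0.521884 = (0.282411 + 0.143512) / 0.521884 = 0.816127
d₂ = d₁ − σ√T = 0.816127 − 0.521884 = 0.294243
e^{−rT} = 0.992696
N(−d₁) = 0.207214,  N(−d₂) = 0.384286
V = K·e^{−rT}·N(−d₂) − S·N(−d₁) = 15.056985 − 10.847642 = 4.209343 (matching the quote); vega is positive throughout, so no other σ reproduces this price

sigma = 0.4310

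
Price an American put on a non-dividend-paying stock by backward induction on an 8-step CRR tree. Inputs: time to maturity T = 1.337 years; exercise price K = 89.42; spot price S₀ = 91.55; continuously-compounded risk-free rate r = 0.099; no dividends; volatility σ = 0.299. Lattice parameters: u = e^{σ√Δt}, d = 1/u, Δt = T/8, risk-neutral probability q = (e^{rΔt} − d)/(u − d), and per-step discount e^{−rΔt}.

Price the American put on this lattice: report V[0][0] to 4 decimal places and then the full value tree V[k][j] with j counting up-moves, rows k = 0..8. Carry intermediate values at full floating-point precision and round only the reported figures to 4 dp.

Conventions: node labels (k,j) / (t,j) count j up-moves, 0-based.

Δt=0.16712, u=1.13002, d=0.88494, q=0.53755, disc=e^(-rΔt)=0.98359
k=8 terminal: V=max(K-S,0) → 54.9871 45.4511 33.2743 17.7253 0.0000 0.0000 0.0000 0.0000 0.0000
k=7: j=0 S=38.9099 intr=50.5101 cont=49.0428 V=50.5101[EX]; j=1 S=49.6856 intr=39.7344 cont=38.2671 V=39.7344[EX]; j=2 S=63.4456 intr=25.9744 cont=24.5071 V=25.9744[EX]; j=3 S=81.0164 intr=8.4036 cont=8.0625 V=8.4036[EX]; j=4 S=103.4532 intr=0.0000 cont=0.0000 V=0.0000[hold]; j=5 S=132.1037 intr=0.0000 cont=0.0000 V=0.0000[hold]; j=6 S=168.6887 intr=0.0000 cont=0.0000 V=0.0000[hold]; j=7 S=215.4057 intr=0.0000 cont=0.0000 V=0.0000[hold]
k=6: j=0 S=43.9689 intr=45.4511 cont=43.9838 V=45.4511[EX]; j=1 S=56.1457 intr=33.2743 cont=31.8070 V=33.2743[EX]; j=2 S=71.6947 intr=17.7253 cont=16.2579 V=17.7253[EX]; j=3 S=91.5500 intr=0.0000 cont=3.8225 V=3.8225[hold]; j=4 S=116.9040 intr=0.0000 cont=0.0000 V=0.0000[hold]; j=5 S=149.2796 intr=0.0000 cont=0.0000 V=0.0000[hold]; j=6 S=190.6214 intr=0.0000 cont=0.0000 V=0.0000[hold]
k=5: j=0 S=49.6856 intr=39.7344 cont=38.2671 V=39.7344[EX]; j=1 S=63.4456 intr=25.9744 cont=24.5071 V=25.9744[EX]; j=2 S=81.0164 intr=8.4036 cont=10.0836 V=10.0836[hold]; j=3 S=103.4532 intr=0.0000 cont=1.7387 V=1.7387[hold]; j=4 S=132.1037 intr=0.0000 cont=0.0000 V=0.0000[hold]; j=5 S=168.6887 intr=0.0000 cont=0.0000 V=0.0000[hold]
k=4: j=0 S=56.1457 intr=33.2743 cont=31.8070 V=33.2743[EX]; j=1 S=71.6947 intr=17.7253 cont=17.1462 V=17.7253[EX]; j=2 S=91.5500 intr=0.0000 cont=5.5059 V=5.5059[hold]; j=3 S=116.9040 intr=0.0000 cont=0.7909 V=0.7909[hold]; j=4 S=149.2796 intr=0.0000 cont=0.0000 V=0.0000[hold]
k=3: j=0 S=63.4456 intr=25.9744 cont=24.5071 V=25.9744[EX]; j=1 S=81.0164 intr=8.4036 cont=10.9736 V=10.9736[hold]; j=2 S=103.4532 intr=0.0000 cont=2.9226 V=2.9226[hold]; j=3 S=132.1037 intr=0.0000 cont=0.3597 V=0.3597[hold]
k=2: j=0 S=71.6947 intr=17.7253 cont=17.6168 V=17.7253[EX]; j=1 S=91.5500 intr=0.0000 cont=6.5367 V=6.5367[hold]; j=2 S=116.9040 intr=0.0000 cont=1.5196 V=1.5196[hold]
k=1: j=0 S=81.0164 intr=8.4036 cont=11.5187 V=11.5187[hold]; j=1 S=103.4532 intr=0.0000 cont=3.7767 V=3.7767[hold]
k=0: j=0 S=91.5500 intr=0.0000 cont=7.2363 V=7.2363[hold]

price = 7.2363
tree:
7.2363
11.5187 3.7767
17.7253 6.5367 1.5196
25.9744 10.9736 2.9226 0.3597
33.2743 17.7253 5.5059 0.7909 0.0000
39.7344 25.9744 10.0836 1.7387 0.0000 0.0000
45.4511 33.2743 17.7253 3.8225 0.0000 0.0000 0.0000
50.5101 39.7344 25.9744 8.4036 0.0000 0.0000 0.0000 0.0000
54.9871 45.4511 33.2743 17.7253 0.0000 0.0000 0.0000 0.0000 0.0000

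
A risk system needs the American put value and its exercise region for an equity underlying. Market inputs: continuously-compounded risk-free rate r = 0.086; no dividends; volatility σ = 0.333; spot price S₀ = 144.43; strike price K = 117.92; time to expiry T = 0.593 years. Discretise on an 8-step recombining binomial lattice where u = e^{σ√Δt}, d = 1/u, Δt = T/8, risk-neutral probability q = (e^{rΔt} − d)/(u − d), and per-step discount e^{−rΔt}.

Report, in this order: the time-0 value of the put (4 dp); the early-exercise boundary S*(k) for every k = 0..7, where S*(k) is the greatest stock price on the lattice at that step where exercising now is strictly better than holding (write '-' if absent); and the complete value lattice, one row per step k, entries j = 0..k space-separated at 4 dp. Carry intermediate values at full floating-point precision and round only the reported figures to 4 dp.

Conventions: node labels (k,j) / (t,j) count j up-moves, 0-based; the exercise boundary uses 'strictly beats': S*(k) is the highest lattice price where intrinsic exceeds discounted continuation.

params: Δt=0.07412 u=1.09490 d=0.91333 q=0.51257 e^(-rΔt)=0.99365
t_8 payoffs: 47.9899 34.0875 17.4212 0.0000 0.0000 0.0000 0.0000 0.0000 0.0000
t_7: node(7,0) S=76.5665 payoff=41.3535 vs cont=40.6042 → 41.3535 [stop]  node(7,1) S=91.7882 payoff=26.1318 vs cont=25.3825 → 26.1318 [stop]  node(7,2) S=110.0361 payoff=7.8839 vs cont=8.4376 → 8.4376 [wait]  node(7,3) S=131.9117 payoff=0.0000 vs cont=0.0000 → 0.0000 [wait]  node(7,4) S=158.1363 payoff=0.0000 vs cont=0.0000 → 0.0000 [wait]  node(7,5) S=189.5744 payoff=0.0000 vs cont=0.0000 → 0.0000 [wait]  node(7,6) S=227.2626 payoff=0.0000 vs cont=0.0000 → 0.0000 [wait]  node(7,7) S=272.4434 payoff=0.0000 vs cont=0.0000 → 0.0000 [wait]  ⇒ S*(7)=91.7882
t_6: node(6,0) S=83.8325 payoff=34.0875 vs cont=33.3381 → 34.0875 [stop]  node(6,1) S=100.4988 payoff=17.4212 vs cont=16.9539 → 17.4212 [stop]  node(6,2) S=120.4784 payoff=0.0000 vs cont=4.0866 → 4.0866 [wait]  node(6,3) S=144.4300 payoff=0.0000 vs cont=0.0000 → 0.0000 [wait]  node(6,4) S=173.1433 payoff=0.0000 vs cont=0.0000 → 0.0000 [wait]  node(6,5) S=207.5649 payoff=0.0000 vs cont=0.0000 → 0.0000 [wait]  node(6,6) S=248.8297 payoff=0.0000 vs cont=0.0000 → 0.0000 [wait]  ⇒ S*(6)=100.4988
t_5: node(5,0) S=91.7882 payoff=26.1318 vs cont=25.3825 → 26.1318 [stop]  node(5,1) S=110.0361 payoff=7.8839 vs cont=10.5190 → 10.5190 [wait]  node(5,2) S=131.9117 payoff=0.0000 vs cont=1.9793 → 1.9793 [wait]  node(5,3) S=158.1363 payoff=0.0000 vs cont=0.0000 → 0.0000 [wait]  node(5,4) S=189.5744 payoff=0.0000 vs cont=0.0000 → 0.0000 [wait]  node(5,5) S=227.2626 payoff=0.0000 vs cont=0.0000 → 0.0000 [wait]  ⇒ S*(5)=91.7882
t_4: node(4,0) S=100.4988 payoff=17.4212 vs cont=18.0139 → 18.0139 [wait]  node(4,1) S=120.4784 payoff=0.0000 vs cont=6.1028 → 6.1028 [wait]  node(4,2) S=144.4300 payoff=0.0000 vs cont=0.9586 → 0.9586 [wait]  node(4,3) S=173.1433 payoff=0.0000 vs cont=0.0000 → 0.0000 [wait]  node(4,4) S=207.5649 payoff=0.0000 vs cont=0.0000 → 0.0000 [wait]  ⇒ S*(4)=-
t_3: node(3,0) S=110.0361 payoff=7.8839 vs cont=11.8330 → 11.8330 [wait]  node(3,1) S=131.9117 payoff=0.0000 vs cont=3.4440 → 3.4440 [wait]  node(3,2) S=158.1363 payoff=0.0000 vs cont=0.4643 → 0.4643 [wait]  node(3,3) S=189.5744 payoff=0.0000 vs cont=0.0000 → 0.0000 [wait]  ⇒ S*(3)=-
t_2: node(2,0) S=120.4784 payoff=0.0000 vs cont=7.4852 → 7.4852 [wait]  node(2,1) S=144.4300 payoff=0.0000 vs cont=1.9045 → 1.9045 [wait]  node(2,2) S=173.1433 payoff=0.0000 vs cont=0.2249 → 0.2249 [wait]  ⇒ S*(2)=-
t_1: node(1,0) S=131.9117 payoff=0.0000 vs cont=4.5953 → 4.5953 [wait]  node(1,1) S=158.1363 payoff=0.0000 vs cont=1.0369 → 1.0369 [wait]  ⇒ S*(1)=-
t_0: node(0,0) S=144.4300 payoff=0.0000 vs cont=2.7538 → 2.7538 [wait]  ⇒ S*(0)=-

price = 2.7538
boundary = - - - - - 91.7882 100.4988 91.7882
tree:
2.7538
4.5953 1.0369
7.4852 1.9045 0.2249
11.8330 3.4440 0.4643 0.0000
18.0139 6.1028 0.9586 0.0000 0.0000
26.1318 10.5190 1.9793 0.0000 0.0000 0.0000
34.0875 17.4212 4.0866 0.0000 0.0000 0.0000 0.0000
41.3535 26.1318 8.4376 0.0000 0.0000 0.0000 0.0000 0.0000
47.9899 34.0875 17.4212 0.0000 0.0000 0.0000 0.0000 0.0000 0.0000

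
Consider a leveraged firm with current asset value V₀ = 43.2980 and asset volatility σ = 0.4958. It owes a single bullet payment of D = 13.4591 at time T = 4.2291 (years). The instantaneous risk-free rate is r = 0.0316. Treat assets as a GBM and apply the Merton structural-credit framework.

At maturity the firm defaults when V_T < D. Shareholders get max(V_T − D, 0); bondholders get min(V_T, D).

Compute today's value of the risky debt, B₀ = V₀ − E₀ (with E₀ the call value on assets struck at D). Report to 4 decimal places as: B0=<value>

B0=10.7688

Equity is a call on the firm's assets struck at D = 13.4591:
d₁ = [ln(V₀/D) + (r + σ²/2)T] / (σ√T)
   = [ln(43.2980/13.4591) + (0.0316 + 0.5·0.4958²)·4.2291] / (0.4958·√4.2291)
   = [1.168451 + 0.653433] / 1.019602 = 1.786859
d₂ = d₁ − σ√T = 1.786859 − 1.019602 = 0.767257
N(d₁) = 0.963020,  N(d₂) = 0.778536,  e^(−rT) = 0.874905
E₀ = V₀·N(d₁) − D·e^(−rT)·N(d₂)
   = 43.2980·0.963020 − 13.4591·0.874905·0.778536 = 32.529234
B₀ = V₀ − E₀ = 43.2980 − 32.529234 = 10.768766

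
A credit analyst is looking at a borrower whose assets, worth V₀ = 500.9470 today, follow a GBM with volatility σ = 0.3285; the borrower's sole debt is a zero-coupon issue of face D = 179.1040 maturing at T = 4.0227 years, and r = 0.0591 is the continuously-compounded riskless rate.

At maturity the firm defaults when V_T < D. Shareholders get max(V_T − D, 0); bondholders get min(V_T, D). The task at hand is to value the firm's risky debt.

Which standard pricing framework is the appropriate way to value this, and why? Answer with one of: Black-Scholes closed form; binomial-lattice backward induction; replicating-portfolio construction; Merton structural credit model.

Key observation: with the firm-asset dynamics (V₀ = 500.9470) and a single zero-coupon liability of face 179.1040 given, debt value, spread, and default probability all derive from the option view of the balance sheet.

framework: Merton structural credit model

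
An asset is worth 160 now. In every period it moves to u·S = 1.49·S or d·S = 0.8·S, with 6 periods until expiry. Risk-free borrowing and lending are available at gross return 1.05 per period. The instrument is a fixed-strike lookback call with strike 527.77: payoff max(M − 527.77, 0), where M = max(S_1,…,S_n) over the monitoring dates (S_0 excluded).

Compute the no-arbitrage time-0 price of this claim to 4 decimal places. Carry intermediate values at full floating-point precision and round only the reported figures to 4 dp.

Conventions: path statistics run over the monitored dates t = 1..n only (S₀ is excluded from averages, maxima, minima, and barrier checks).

price = 13.6548

Set p* = 0.3623 (from d < R < u); the path-dependent value is the discounted p*-expectation over all price paths.
Enumerate all 2^6 = 64 price paths (U = up ×1.49, D = down ×0.8); each path with k up-moves has probability p*^k·(1−p*)^(6−k).
DDDDDD: M=128.0000, payoff=0.0000, prob=0.067239
UDDDDD: M=238.4000, payoff=0.0000, prob=0.038204
DUDDDD: M=190.7200, payoff=0.0000, prob=0.038204
UUDDDD: M=355.2160, payoff=0.0000, prob=0.021707
DDUDDD: M=152.5760, payoff=0.0000, prob=0.038204
UDUDDD: M=284.1728, payoff=0.0000, prob=0.021707
DUUDDD: M=284.1728, payoff=0.0000, prob=0.021707
UUUDDD: M=529.2718, payoff=1.5018, prob=0.012333
DDDUDD: M=128.0000, payoff=0.0000, prob=0.038204
UDDUDD: M=238.4000, payoff=0.0000, prob=0.021707
DUDUDD: M=227.3382, payoff=0.0000, prob=0.021707
UUDUDD: M=423.4175, payoff=0.0000, prob=0.012333
DDUUDD: M=227.3382, payoff=0.0000, prob=0.021707
UDUUDD: M=423.4175, payoff=0.0000, prob=0.012333
DUUUDD: M=423.4175, payoff=0.0000, prob=0.012333
UUUUDD: M=788.6150, payoff=260.8450, prob=0.007008
DDDDUD: M=128.0000, payoff=0.0000, prob=0.038204
UDDDUD: M=238.4000, payoff=0.0000, prob=0.021707
DUDDUD: M=190.7200, payoff=0.0000, prob=0.021707
UUDDUD: M=355.2160, payoff=0.0000, prob=0.012333
DDUDUD: M=181.8706, payoff=0.0000, prob=0.021707
UDUDUD: M=338.7340, payoff=0.0000, prob=0.012333
DUUDUD: M=338.7340, payoff=0.0000, prob=0.012333
UUUDUD: M=630.8920, payoff=103.1220, prob=0.007008
DDDUUD: M=181.8706, payoff=0.0000, prob=0.021707
UDDUUD: M=338.7340, payoff=0.0000, prob=0.012333
DUDUUD: M=338.7340, payoff=0.0000, prob=0.012333
UUDUUD: M=630.8920, payoff=103.1220, prob=0.007008
DDUUUD: M=338.7340, payoff=0.0000, prob=0.012333
UDUUUD: M=630.8920, payoff=103.1220, prob=0.007008
DUUUUD: M=630.8920, payoff=103.1220, prob=0.007008
UUUUUD: M=1175.0364, payoff=647.2664, prob=0.003982
DDDDDU: M=128.0000, payoff=0.0000, prob=0.038204
UDDDDU: M=238.4000, payoff=0.0000, prob=0.021707
DUDDDU: M=190.7200, payoff=0.0000, prob=0.021707
UUDDDU: M=355.2160, payoff=0.0000, prob=0.012333
DDUDDU: M=152.5760, payoff=0.0000, prob=0.021707
UDUDDU: M=284.1728, payoff=0.0000, prob=0.012333
DUUDDU: M=284.1728, payoff=0.0000, prob=0.012333
UUUDDU: M=529.2718, payoff=1.5018, prob=0.007008
DDDUDU: M=145.4965, payoff=0.0000, prob=0.021707
UDDUDU: M=270.9872, payoff=0.0000, prob=0.012333
DUDUDU: M=270.9872, payoff=0.0000, prob=0.012333
UUDUDU: M=504.7136, payoff=0.0000, prob=0.007008
DDUUDU: M=270.9872, payoff=0.0000, prob=0.012333
UDUUDU: M=504.7136, payoff=0.0000, prob=0.007008
DUUUDU: M=504.7136, payoff=0.0000, prob=0.007008
UUUUDU: M=940.0291, payoff=412.2591, prob=0.003982
DDDDUU: M=145.4965, payoff=0.0000, prob=0.021707
UDDDUU: M=270.9872, payoff=0.0000, prob=0.012333
DUDDUU: M=270.9872, payoff=0.0000, prob=0.012333
UUDDUU: M=504.7136, payoff=0.0000, prob=0.007008
DDUDUU: M=270.9872, payoff=0.0000, prob=0.012333
UDUDUU: M=504.7136, payoff=0.0000, prob=0.007008
DUUDUU: M=504.7136, payoff=0.0000, prob=0.007008
UUUDUU: M=940.0291, payoff=412.2591, prob=0.003982
DDDUUU: M=270.9872, payoff=0.0000, prob=0.012333
UDDUUU: M=504.7136, payoff=0.0000, prob=0.007008
DUDUUU: M=504.7136, payoff=0.0000, prob=0.007008
UUDUUU: M=940.0291, payoff=412.2591, prob=0.003982
DDUUUU: M=504.7136, payoff=0.0000, prob=0.007008
UDUUUU: M=940.0291, payoff=412.2591, prob=0.003982
DUUUUU: M=940.0291, payoff=412.2591, prob=0.003982
UUUUUU: M=1750.8043, payoff=1223.0343, prob=0.002262
Price = Σ prob·payoff / R^6 = 18.298778 / 1.340096 = 13.6548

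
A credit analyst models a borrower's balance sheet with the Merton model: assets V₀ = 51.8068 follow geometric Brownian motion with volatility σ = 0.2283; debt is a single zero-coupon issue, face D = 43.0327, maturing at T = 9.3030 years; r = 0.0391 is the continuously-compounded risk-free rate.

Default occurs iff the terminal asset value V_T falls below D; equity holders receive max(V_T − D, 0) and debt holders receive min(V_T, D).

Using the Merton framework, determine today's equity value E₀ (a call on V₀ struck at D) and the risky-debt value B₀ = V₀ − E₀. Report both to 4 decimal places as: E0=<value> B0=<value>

Equity is a call on the firm's assets struck at D = 43.0327:
d₁ = [ln(V₀/D) + (r + σ²/2)T] / (σ√T)
   = [ln(51.8068/43.0327) + (0.0391 + 0.5·0.2283²)·9.3030] / (0.2283·√9.3030)
   = [0.185561 + 0.606188] / 0.696334 = 1.137025
d₂ = d₁ − σ√T = 1.137025 − 0.696334 = 0.440691
N(d₁) = 0.872236,  N(d₂) = 0.670282,  e^(−rT) = 0.695067
E₀ = V₀·N(d₁) − D·e^(−rT)·N(d₂)
   = 51.8068·0.872236 − 43.0327·0.695067·0.670282 = 25.139230
B₀ = V₀ − E₀ = 51.8068 − 25.139230 = 26.667570

E0=25.1392 B0=26.6676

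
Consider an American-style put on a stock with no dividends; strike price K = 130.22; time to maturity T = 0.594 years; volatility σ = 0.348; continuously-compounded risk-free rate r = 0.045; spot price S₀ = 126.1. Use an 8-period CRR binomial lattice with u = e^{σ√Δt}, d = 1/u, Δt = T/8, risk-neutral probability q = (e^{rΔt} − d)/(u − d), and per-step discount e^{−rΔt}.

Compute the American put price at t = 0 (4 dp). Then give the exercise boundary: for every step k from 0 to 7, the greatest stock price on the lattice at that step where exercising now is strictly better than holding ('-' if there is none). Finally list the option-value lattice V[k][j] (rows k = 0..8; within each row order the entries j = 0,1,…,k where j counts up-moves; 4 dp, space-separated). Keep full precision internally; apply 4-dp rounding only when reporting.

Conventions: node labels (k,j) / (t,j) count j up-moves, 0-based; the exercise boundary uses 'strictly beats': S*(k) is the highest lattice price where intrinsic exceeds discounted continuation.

price = 14.3798
boundary = - - - 94.8785 86.2950 94.8785 104.3158 114.6919
tree:
14.3798
20.0573 8.6602
27.1058 12.9715 4.3016
35.3415 18.8513 7.0351 1.5300
43.9250 26.4035 11.2414 2.7732 0.2666
51.7320 35.3415 17.4247 4.9823 0.5287 0.0000
58.8328 43.9250 25.9042 8.8551 1.0481 0.0000 0.0000
65.2911 51.7320 35.3415 15.5281 2.0780 0.0000 0.0000 0.0000
71.1651 58.8328 43.9250 25.9042 4.1200 0.0000 0.0000 0.0000 0.0000

Δt=0.07425, u=1.09947, d=0.90953, q=0.49393, disc=e^(-rΔt)=0.99666
k=8 terminal: V=max(K-S,0) → 71.1651 58.8328 43.9250 25.9042 4.1200 0.0000 0.0000 0.0000 0.0000
k=7: j=0 S=64.9289 intr=65.2911 cont=64.8567 V=65.2911[EX]; j=1 S=78.4880 intr=51.7320 cont=51.2977 V=51.7320[EX]; j=2 S=94.8785 intr=35.3415 cont=34.9071 V=35.3415[EX]; j=3 S=114.6919 intr=15.5281 cont=15.0937 V=15.5281[EX]; j=4 S=138.6429 intr=0.0000 cont=2.0780 V=2.0780[hold]; j=5 S=167.5955 intr=0.0000 cont=0.0000 V=0.0000[hold]; j=6 S=202.5943 intr=0.0000 cont=0.0000 V=0.0000[hold]; j=7 S=244.9018 intr=0.0000 cont=0.0000 V=0.0000[hold]  S*(7)=114.6919
k=6: j=0 S=71.3872 intr=58.8328 cont=58.3984 V=58.8328[EX]; j=1 S=86.2950 intr=43.9250 cont=43.4907 V=43.9250[EX]; j=2 S=104.3158 intr=25.9042 cont=25.4698 V=25.9042[EX]; j=3 S=126.1000 intr=4.1200 cont=8.8551 V=8.8551[hold]; j=4 S=152.4333 intr=0.0000 cont=1.0481 V=1.0481[hold]; j=5 S=184.2658 intr=0.0000 cont=0.0000 V=0.0000[hold]; j=6 S=222.7458 intr=0.0000 cont=0.0000 V=0.0000[hold]  S*(6)=104.3158
k=5: j=0 S=78.4880 intr=51.7320 cont=51.2977 V=51.7320[EX]; j=1 S=94.8785 intr=35.3415 cont=34.9071 V=35.3415[EX]; j=2 S=114.6919 intr=15.5281 cont=17.4247 V=17.4247[hold]; j=3 S=138.6429 intr=0.0000 cont=4.9823 V=4.9823[hold]; j=4 S=167.5955 intr=0.0000 cont=0.5287 V=0.5287[hold]; j=5 S=202.5943 intr=0.0000 cont=0.0000 V=0.0000[hold]  S*(5)=94.8785
k=4: j=0 S=86.2950 intr=43.9250 cont=43.4907 V=43.9250[EX]; j=1 S=104.3158 intr=25.9042 cont=26.4035 V=26.4035[hold]; j=2 S=126.1000 intr=4.1200 cont=11.2414 V=11.2414[hold]; j=3 S=152.4333 intr=0.0000 cont=2.7732 V=2.7732[hold]; j=4 S=184.2658 intr=0.0000 cont=0.2666 V=0.2666[hold]  S*(4)=86.2950
k=3: j=0 S=94.8785 intr=35.3415 cont=35.1529 V=35.3415[EX]; j=1 S=114.6919 intr=15.5281 cont=18.8513 V=18.8513[hold]; j=2 S=138.6429 intr=0.0000 cont=7.0351 V=7.0351[hold]; j=3 S=167.5955 intr=0.0000 cont=1.5300 V=1.5300[hold]  S*(3)=94.8785
k=2: j=0 S=104.3158 intr=25.9042 cont=27.1058 V=27.1058[hold]; j=1 S=126.1000 intr=4.1200 cont=12.9715 V=12.9715[hold]; j=2 S=152.4333 intr=0.0000 cont=4.3016 V=4.3016[hold]  S*(2)=-
k=1: j=0 S=114.6919 intr=15.5281 cont=20.0573 V=20.0573[hold]; j=1 S=138.6429 intr=0.0000 cont=8.6602 V=8.6602[hold]  S*(1)=-
k=0: j=0 S=126.1000 intr=4.1200 cont=14.3798 V=14.3798[hold]  S*(0)=-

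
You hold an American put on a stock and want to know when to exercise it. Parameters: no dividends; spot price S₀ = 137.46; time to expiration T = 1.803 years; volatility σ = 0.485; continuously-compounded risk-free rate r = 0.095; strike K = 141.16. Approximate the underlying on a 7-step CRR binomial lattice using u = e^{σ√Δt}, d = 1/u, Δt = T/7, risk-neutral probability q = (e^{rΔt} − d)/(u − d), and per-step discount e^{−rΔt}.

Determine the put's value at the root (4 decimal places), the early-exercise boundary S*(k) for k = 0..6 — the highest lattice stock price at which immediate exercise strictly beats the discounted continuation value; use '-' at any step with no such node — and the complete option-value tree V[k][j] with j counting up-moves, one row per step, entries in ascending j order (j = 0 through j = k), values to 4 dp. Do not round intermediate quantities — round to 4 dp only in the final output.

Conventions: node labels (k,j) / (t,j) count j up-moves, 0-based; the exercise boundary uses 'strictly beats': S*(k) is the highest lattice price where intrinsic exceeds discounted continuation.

Δt=0.25757, u=1.27908, d=0.78181, q=0.48859, disc=e^(-rΔt)=0.97583
k=7 terminal: V=max(K-S,0) → 116.6196 101.0105 75.4732 33.6925 0.0000 0.0000 0.0000 0.0000
k=6: j=0 S=31.3892 intr=109.7708 cont=106.3586 V=109.7708[EX]; j=1 S=51.3546 intr=89.8054 cont=86.3933 V=89.8054[EX]; j=2 S=84.0190 intr=57.1410 cont=53.7288 V=57.1410[EX]; j=3 S=137.4600 intr=3.7000 cont=16.8143 V=16.8143[hold]; j=4 S=224.8925 intr=0.0000 cont=0.0000 V=0.0000[hold]; j=5 S=367.9371 intr=0.0000 cont=0.0000 V=0.0000[hold]; j=6 S=601.9663 intr=0.0000 cont=0.0000 V=0.0000[hold]  S*(6)=84.0190
k=5: j=0 S=40.1495 intr=101.0105 cont=97.5984 V=101.0105[EX]; j=1 S=65.6868 intr=75.4732 cont=72.0610 V=75.4732[EX]; j=2 S=107.4675 intr=33.6925 cont=36.5330 V=36.5330[hold]; j=3 S=175.8230 intr=0.0000 cont=8.3912 V=8.3912[hold]; j=4 S=287.6565 intr=0.0000 cont=0.0000 V=0.0000[hold]; j=5 S=470.6227 intr=0.0000 cont=0.0000 V=0.0000[hold]  S*(5)=65.6868
k=4: j=0 S=51.3546 intr=89.8054 cont=86.3933 V=89.8054[EX]; j=1 S=84.0190 intr=57.1410 cont=55.0830 V=57.1410[EX]; j=2 S=137.4600 intr=3.7000 cont=22.2326 V=22.2326[hold]; j=3 S=224.8925 intr=0.0000 cont=4.1876 V=4.1876[hold]; j=4 S=367.9371 intr=0.0000 cont=0.0000 V=0.0000[hold]  S*(4)=84.0190
k=3: j=0 S=65.6868 intr=75.4732 cont=72.0610 V=75.4732[EX]; j=1 S=107.4675 intr=33.6925 cont=39.1162 V=39.1162[hold]; j=2 S=175.8230 intr=0.0000 cont=13.0918 V=13.0918[hold]; j=3 S=287.6565 intr=0.0000 cont=2.0899 V=2.0899[hold]  S*(3)=65.6868
k=2: j=0 S=84.0190 intr=57.1410 cont=56.3147 V=57.1410[EX]; j=1 S=137.4600 intr=3.7000 cont=25.7629 V=25.7629[hold]; j=2 S=224.8925 intr=0.0000 cont=7.5299 V=7.5299[hold]  S*(2)=84.0190
k=1: j=0 S=107.4675 intr=33.6925 cont=40.7994 V=40.7994[hold]; j=1 S=175.8230 intr=0.0000 cont=16.4471 V=16.4471[hold]  S*(1)=-
k=0: j=0 S=137.4600 intr=3.7000 cont=28.2026 V=28.2026[hold]  S*(0)=-

price = 28.2026
boundary = - - 84.0190 65.6868 84.0190 65.6868 84.0190
tree:
28.2026
40.7994 16.4471
57.1410 25.7629 7.5299
75.4732 39.1162 13.0918 2.0899
89.8054 57.1410 22.2326 4.1876 0.0000
101.0105 75.4732 36.5330 8.3912 0.0000 0.0000
109.7708 89.8054 57.1410 16.8143 0.0000 0.0000 0.0000
116.6196 101.0105 75.4732 33.6925 0.0000 0.0000 0.0000 0.0000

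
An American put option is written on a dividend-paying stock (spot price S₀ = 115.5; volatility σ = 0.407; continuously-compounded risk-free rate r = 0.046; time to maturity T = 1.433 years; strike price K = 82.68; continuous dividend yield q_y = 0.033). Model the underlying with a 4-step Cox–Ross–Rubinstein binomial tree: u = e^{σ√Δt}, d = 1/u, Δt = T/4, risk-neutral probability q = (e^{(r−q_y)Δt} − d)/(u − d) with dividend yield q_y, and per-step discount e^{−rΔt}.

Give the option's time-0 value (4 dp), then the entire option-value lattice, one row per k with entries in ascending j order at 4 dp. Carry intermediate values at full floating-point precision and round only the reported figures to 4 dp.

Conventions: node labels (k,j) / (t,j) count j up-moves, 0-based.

price = 6.7860
tree:
6.7860
10.9965 1.8678
17.4785 3.4455 0.0000
27.0650 6.3557 0.0000 0.0000
39.0891 11.7241 0.0000 0.0000 0.0000

Δt=0.35825, u=1.27584, d=0.78380, q=0.44889, disc=e^(-rΔt)=0.98366
k=4 terminal: V=max(K-S,0) → 39.0891 11.7241 0.0000 0.0000 0.0000
k=3: j=0 S=55.6150 intr=27.0650 cont=26.3672 V=27.0650[EX]; j=1 S=90.5285 intr=0.0000 cont=6.3557 V=6.3557[hold]; j=2 S=147.3597 intr=0.0000 cont=0.0000 V=0.0000[hold]; j=3 S=239.8678 intr=0.0000 cont=0.0000 V=0.0000[hold]
k=2: j=0 S=70.9559 intr=11.7241 cont=17.4785 V=17.4785[hold]; j=1 S=115.5000 intr=0.0000 cont=3.4455 V=3.4455[hold]; j=2 S=188.0075 intr=0.0000 cont=0.0000 V=0.0000[hold]
k=1: j=0 S=90.5285 intr=0.0000 cont=10.9965 V=10.9965[hold]; j=1 S=147.3597 intr=0.0000 cont=1.8678 V=1.8678[hold]
k=0: j=0 S=115.5000 intr=0.0000 cont=6.7860 V=6.7860[hold]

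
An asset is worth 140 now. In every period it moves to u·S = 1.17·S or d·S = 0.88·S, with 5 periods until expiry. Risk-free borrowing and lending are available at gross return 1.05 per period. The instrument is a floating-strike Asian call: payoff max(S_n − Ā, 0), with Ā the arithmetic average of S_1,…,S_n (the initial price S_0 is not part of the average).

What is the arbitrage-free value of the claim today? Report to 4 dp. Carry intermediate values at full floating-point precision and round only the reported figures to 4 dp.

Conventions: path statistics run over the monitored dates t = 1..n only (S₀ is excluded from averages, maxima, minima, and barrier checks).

price = 16.2219

Risk-neutral up-probability p* = (R−d)/(u−d) = (1.05−0.88)/(1.17−0.88) = 0.5862; the claim prices as the p*-weighted sum of path payoffs discounted by R^5.
Enumerate all 2^5 = 32 price paths (U = up ×1.17, D = down ×0.88); each path with k up-moves has probability p*^k·(1−p*)^(5−k).
DDDDD: Ā=96.9724, payoff=0.0000, prob=0.012132
UDDDD: Ā=128.9292, payoff=0.0000, prob=0.017186
DUDDD: Ā=120.8092, payoff=0.0000, prob=0.017186
UUDDD: Ā=160.6213, payoff=0.0000, prob=0.024347
DDUDD: Ā=113.6636, payoff=0.0000, prob=0.017186
UDUDD: Ā=151.1209, payoff=0.0000, prob=0.024347
DUUDD: Ā=143.0009, payoff=0.0000, prob=0.024347
UUUDD: Ā=190.1262, payoff=0.0000, prob=0.034492
DDDUD: Ā=107.3755, payoff=0.0000, prob=0.017186
UDDUD: Ā=142.7606, payoff=0.0000, prob=0.024347
DUDUD: Ā=134.6406, payoff=0.0000, prob=0.024347
UUDUD: Ā=179.0107, payoff=0.0000, prob=0.034492
DDUUD: Ā=127.4950, payoff=3.1064, prob=0.024347
UDUUD: Ā=169.5103, payoff=4.1301, prob=0.034492
DUUUD: Ā=161.3903, payoff=12.2501, prob=0.034492
UUUUD: Ā=214.5758, payoff=16.2871, prob=0.048864
DDDDU: Ā=101.8419, payoff=0.0000, prob=0.017186
UDDDU: Ā=135.4034, payoff=0.0000, prob=0.024347
DUDDU: Ā=127.2834, payoff=3.3179, prob=0.024347
UUDDU: Ā=169.2291, payoff=4.4114, prob=0.034492
DDUDU: Ā=120.1378, payoff=10.4635, prob=0.024347
UDUDU: Ā=159.7287, payoff=13.9118, prob=0.034492
DUUDU: Ā=151.6087, payoff=22.0318, prob=0.034492
UUUDU: Ā=201.5707, payoff=29.2922, prob=0.048864
DDDUU: Ā=113.8497, payoff=16.7517, prob=0.024347
UDDUU: Ā=151.3684, payoff=22.2721, prob=0.034492
DUDUU: Ā=143.2484, payoff=30.3921, prob=0.034492
UUDUU: Ā=190.4552, payoff=40.4077, prob=0.048864
DDUUU: Ā=136.1028, payoff=37.5377, prob=0.034492
UDUUU: Ā=180.9548, payoff=49.9081, prob=0.048864
DUUUU: Ā=172.8348, payoff=58.0281, prob=0.048864
UUUUU: Ā=229.7918, payoff=77.1510, prob=0.069224
Price = Σ prob·payoff / R^5 = 20.703688 / 1.276282 = 16.2219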